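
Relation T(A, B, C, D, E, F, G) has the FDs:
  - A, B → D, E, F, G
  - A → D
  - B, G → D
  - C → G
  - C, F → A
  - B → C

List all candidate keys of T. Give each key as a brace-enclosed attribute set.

{A, B}, {B, F}

Attributes never on any right-hand side: {B} — every candidate key must contain it.
{A, B}⁺ = {A, B, C, D, E, F, G}, which is every attribute, so {A, B} is a candidate key.
{B, F}⁺ = {A, B, C, D, E, F, G}, which is every attribute, so {B, F} is a candidate key.
These are minimal and exhaustive — every other superkey contains one of them.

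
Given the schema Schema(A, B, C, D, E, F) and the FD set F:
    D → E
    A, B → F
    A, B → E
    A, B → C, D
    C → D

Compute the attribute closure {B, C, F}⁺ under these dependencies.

Start with {B, C, F}.
C → D applies; add {D} → now {B, C, D, F}.
D → E applies; add {E} → now {B, C, D, E, F}.
No further FD applies.

{B, C, D, E, F}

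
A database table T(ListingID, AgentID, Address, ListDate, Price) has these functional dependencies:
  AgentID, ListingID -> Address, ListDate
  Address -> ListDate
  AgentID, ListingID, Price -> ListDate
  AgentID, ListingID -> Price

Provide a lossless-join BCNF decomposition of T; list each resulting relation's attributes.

{Address, AgentID, ListingID, Price}; {Address, ListDate}

Candidate key of the original relation: {AgentID, ListingID}.
In {Address, AgentID, ListDate, ListingID, Price}, {Address} is not a superkey ({Address}⁺ restricted to this set is {Address, ListDate}), so split on Address -> ListDate into {Address, ListDate} and {Address, AgentID, ListingID, Price}.
{Address, ListDate}: every determinant is a superkey — BCNF.
{Address, AgentID, ListingID, Price}: every determinant is a superkey — BCNF.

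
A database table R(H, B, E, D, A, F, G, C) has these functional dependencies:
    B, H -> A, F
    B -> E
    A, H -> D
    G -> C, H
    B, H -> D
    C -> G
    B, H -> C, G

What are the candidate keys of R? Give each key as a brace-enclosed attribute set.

Attributes never on any right-hand side: {B} — every candidate key must contain it.
{B, C}⁺ = {A, B, C, D, E, F, G, H} — all of the relation — so {B, C} is a candidate key.
{B, G}⁺ = {A, B, C, D, E, F, G, H} — all of the relation — so {B, G} is a candidate key.
{B, H}⁺ = {A, B, C, D, E, F, G, H} — all of the relation — so {B, H} is a candidate key.
Any other superkey properly contains one of these, so there are no further candidate keys.

{B, C}, {B, G}, {B, H}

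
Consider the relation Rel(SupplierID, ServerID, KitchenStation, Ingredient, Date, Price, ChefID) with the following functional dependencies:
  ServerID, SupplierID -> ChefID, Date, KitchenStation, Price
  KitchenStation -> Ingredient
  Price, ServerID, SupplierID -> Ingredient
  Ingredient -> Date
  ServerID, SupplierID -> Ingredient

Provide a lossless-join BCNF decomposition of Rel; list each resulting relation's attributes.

{ChefID, KitchenStation, Price, ServerID, SupplierID}; {Date, Ingredient}; {Ingredient, KitchenStation}

Candidate key of the original relation: {ServerID, SupplierID}.
In {ChefID, Date, Ingredient, KitchenStation, Price, ServerID, SupplierID}, {KitchenStation} is not a superkey ({KitchenStation}⁺ restricted to this set is {Date, Ingredient, KitchenStation}), so split on KitchenStation -> Date, Ingredient into {Date, Ingredient, KitchenStation} and {ChefID, KitchenStation, Price, ServerID, SupplierID}.
In {Date, Ingredient, KitchenStation}, {Ingredient} is not a superkey ({Ingredient}⁺ restricted to this set is {Date, Ingredient}), so split on Ingredient -> Date into {Date, Ingredient} and {Ingredient, KitchenStation}.
{Date, Ingredient} is in BCNF.
{Ingredient, KitchenStation} is in BCNF.
{ChefID, KitchenStation, Price, ServerID, SupplierID} is in BCNF.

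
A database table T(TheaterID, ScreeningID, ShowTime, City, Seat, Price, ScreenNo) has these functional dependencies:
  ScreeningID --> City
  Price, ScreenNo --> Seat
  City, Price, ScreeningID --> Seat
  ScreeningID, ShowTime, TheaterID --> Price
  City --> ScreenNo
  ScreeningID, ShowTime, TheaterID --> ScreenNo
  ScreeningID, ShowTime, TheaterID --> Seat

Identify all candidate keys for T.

{ScreeningID, ShowTime, TheaterID}

Attributes never on any right-hand side: {ScreeningID, ShowTime, TheaterID} — every candidate key must contain all of them.
{ScreeningID, ShowTime, TheaterID}⁺ = {City, Price, ScreenNo, ScreeningID, Seat, ShowTime, TheaterID} — all of the relation — so {ScreeningID, ShowTime, TheaterID} is a candidate key.
No other minimal set has full closure, so this is the only candidate key.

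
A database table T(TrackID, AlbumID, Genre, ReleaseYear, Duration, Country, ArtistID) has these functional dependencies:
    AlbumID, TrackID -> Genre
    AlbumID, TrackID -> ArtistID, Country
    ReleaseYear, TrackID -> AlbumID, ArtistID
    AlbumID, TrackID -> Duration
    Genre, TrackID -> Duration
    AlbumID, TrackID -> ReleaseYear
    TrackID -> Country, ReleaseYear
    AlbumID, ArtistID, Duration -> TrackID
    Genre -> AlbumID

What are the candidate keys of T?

Closure of {TrackID} is {AlbumID, ArtistID, Country, Duration, Genre, ReleaseYear, TrackID}, the whole schema; {TrackID} is a candidate key.
Closure of {AlbumID, ArtistID, Duration} is {AlbumID, ArtistID, Country, Duration, Genre, ReleaseYear, TrackID}, the whole schema; {AlbumID, ArtistID, Duration} is a candidate key.
Closure of {ArtistID, Duration, Genre} is {AlbumID, ArtistID, Country, Duration, Genre, ReleaseYear, TrackID}, the whole schema; {ArtistID, Duration, Genre} is a candidate key.
No proper subset of any of these is a key, and no other minimal superkey exists.

{AlbumID, ArtistID, Duration}, {ArtistID, Duration, Genre}, {TrackID}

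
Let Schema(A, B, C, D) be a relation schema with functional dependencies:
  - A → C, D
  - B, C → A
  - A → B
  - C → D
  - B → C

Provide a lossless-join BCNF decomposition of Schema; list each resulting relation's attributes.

{A, B, C}; {C, D}

Candidate keys of the original relation: {A}, {B}.
Within {A, B, C, D}: {C}⁺ ∩ {A, B, C, D} = {C, D}, not the whole set, so C → D violates BCNF; decompose into {C, D} and {A, B, C}.
{C, D} has no BCNF violation.
{A, B, C} has no BCNF violation.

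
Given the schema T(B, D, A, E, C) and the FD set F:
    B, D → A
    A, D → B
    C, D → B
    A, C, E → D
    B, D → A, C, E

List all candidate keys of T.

{A, D} is a candidate key since {A, D}⁺ = {A, B, C, D, E} covers every attribute.
{B, D} is a candidate key since {B, D}⁺ = {A, B, C, D, E} covers every attribute.
{C, D} is a candidate key since {C, D}⁺ = {A, B, C, D, E} covers every attribute.
{A, C, E} is a candidate key since {A, C, E}⁺ = {A, B, C, D, E} covers every attribute.
No proper subset of any of these is a key, and no other minimal superkey exists.

{A, C, E}, {A, D}, {B, D}, {C, D}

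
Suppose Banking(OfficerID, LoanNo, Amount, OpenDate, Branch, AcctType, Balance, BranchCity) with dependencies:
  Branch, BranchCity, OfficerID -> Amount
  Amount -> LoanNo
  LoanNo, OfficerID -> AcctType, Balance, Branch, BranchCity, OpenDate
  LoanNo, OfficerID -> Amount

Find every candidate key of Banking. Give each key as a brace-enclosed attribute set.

{Amount, OfficerID}, {Branch, BranchCity, OfficerID}, {LoanNo, OfficerID}

Attributes never on any right-hand side: {OfficerID} — every candidate key must contain it.
{Amount, OfficerID} is a candidate key since {Amount, OfficerID}⁺ = {AcctType, Amount, Balance, Branch, BranchCity, LoanNo, OfficerID, OpenDate} covers every attribute.
{LoanNo, OfficerID} is a candidate key since {LoanNo, OfficerID}⁺ = {AcctType, Amount, Balance, Branch, BranchCity, LoanNo, OfficerID, OpenDate} covers every attribute.
{Branch, BranchCity, OfficerID} is a candidate key since {Branch, BranchCity, OfficerID}⁺ = {AcctType, Amount, Balance, Branch, BranchCity, LoanNo, OfficerID, OpenDate} covers every attribute.
These are minimal and exhaustive — every other superkey contains one of them.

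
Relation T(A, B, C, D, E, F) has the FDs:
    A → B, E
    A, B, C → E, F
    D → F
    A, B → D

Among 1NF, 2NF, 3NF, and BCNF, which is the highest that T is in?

Candidate key: {A, C}. Prime attributes: {A, C}.
A → B, E breaks BCNF: {A}⁺ = {A, B, D, E, F}, so {A} is not a superkey.
A → B, E determines the non-prime attributes {B, E} from a non-superkey — 3NF is violated.
The proper key subset {A} of {A, C} determines non-prime {B, D, E, F}, so the relation is not even in 2NF.

1NF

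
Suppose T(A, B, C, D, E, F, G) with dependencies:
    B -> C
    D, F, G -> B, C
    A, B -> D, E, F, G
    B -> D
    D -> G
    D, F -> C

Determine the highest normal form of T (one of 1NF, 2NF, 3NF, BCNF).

Candidate keys: {A, B}, {A, D, F}. Prime attributes: {A, B, D, F}.
For B -> C we have {B}⁺ = {B, C, D, G}; {B} is not a superkey, so BCNF fails.
Because {C} is non-prime and the left side of B -> C is not a superkey, the relation is not in 3NF.
{B} is a proper subset of the key {A, B}, and {B}⁺ contains the non-prime attributes {C, G} — a partial dependency, so 2NF is violated.

1NF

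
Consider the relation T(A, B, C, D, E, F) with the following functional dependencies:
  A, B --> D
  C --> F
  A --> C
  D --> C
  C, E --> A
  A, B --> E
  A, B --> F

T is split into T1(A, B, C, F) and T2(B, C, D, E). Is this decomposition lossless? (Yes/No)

The shared attributes are {B, C} and {B, C}⁺ = {B, C, F}.
Neither T1 nor T2 is contained in that closure, so the decomposition is lossy.

No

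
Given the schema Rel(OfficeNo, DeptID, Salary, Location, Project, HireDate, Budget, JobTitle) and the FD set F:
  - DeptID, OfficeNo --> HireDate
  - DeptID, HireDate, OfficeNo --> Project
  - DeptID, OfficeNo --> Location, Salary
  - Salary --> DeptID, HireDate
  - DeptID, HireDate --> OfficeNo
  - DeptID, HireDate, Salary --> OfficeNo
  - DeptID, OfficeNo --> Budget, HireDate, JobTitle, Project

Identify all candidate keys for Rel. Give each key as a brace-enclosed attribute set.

{Salary}⁺ = {Budget, DeptID, HireDate, JobTitle, Location, OfficeNo, Project, Salary}, which is every attribute, so {Salary} is a candidate key.
{DeptID, HireDate}⁺ = {Budget, DeptID, HireDate, JobTitle, Location, OfficeNo, Project, Salary}, which is every attribute, so {DeptID, HireDate} is a candidate key.
{DeptID, OfficeNo}⁺ = {Budget, DeptID, HireDate, JobTitle, Location, OfficeNo, Project, Salary}, which is every attribute, so {DeptID, OfficeNo} is a candidate key.
No proper subset of any of these is a key, and no other minimal superkey exists.

{DeptID, HireDate}, {DeptID, OfficeNo}, {Salary}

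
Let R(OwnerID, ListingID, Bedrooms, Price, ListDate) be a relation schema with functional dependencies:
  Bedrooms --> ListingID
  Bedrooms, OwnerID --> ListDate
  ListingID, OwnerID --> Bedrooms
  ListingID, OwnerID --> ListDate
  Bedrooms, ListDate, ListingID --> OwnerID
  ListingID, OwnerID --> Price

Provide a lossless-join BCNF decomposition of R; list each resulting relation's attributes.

Candidate keys of the original relation: {Bedrooms, ListDate}, {Bedrooms, OwnerID}, {ListingID, OwnerID}.
In {Bedrooms, ListDate, ListingID, OwnerID, Price}, {Bedrooms} is not a superkey ({Bedrooms}⁺ restricted to this set is {Bedrooms, ListingID}), so split on Bedrooms --> ListingID into {Bedrooms, ListingID} and {Bedrooms, ListDate, OwnerID, Price}.
{Bedrooms, ListingID} has no BCNF violation.
{Bedrooms, ListDate, OwnerID, Price} has no BCNF violation.

{Bedrooms, ListDate, OwnerID, Price}; {Bedrooms, ListingID}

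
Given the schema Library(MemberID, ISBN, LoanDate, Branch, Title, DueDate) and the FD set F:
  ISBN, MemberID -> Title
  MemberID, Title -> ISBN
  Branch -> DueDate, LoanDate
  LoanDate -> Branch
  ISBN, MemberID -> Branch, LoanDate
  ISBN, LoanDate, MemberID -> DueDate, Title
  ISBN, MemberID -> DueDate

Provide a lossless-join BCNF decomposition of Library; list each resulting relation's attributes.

Candidate keys of the original relation: {ISBN, MemberID}, {MemberID, Title}.
Within {Branch, DueDate, ISBN, LoanDate, MemberID, Title}: {Branch}⁺ ∩ {Branch, DueDate, ISBN, LoanDate, MemberID, Title} = {Branch, DueDate, LoanDate}, not the whole set, so Branch -> DueDate, LoanDate violates BCNF; decompose into {Branch, DueDate, LoanDate} and {Branch, ISBN, MemberID, Title}.
{Branch, DueDate, LoanDate}: every determinant is a superkey — BCNF.
{Branch, ISBN, MemberID, Title}: every determinant is a superkey — BCNF.

{Branch, DueDate, LoanDate}; {Branch, ISBN, MemberID, Title}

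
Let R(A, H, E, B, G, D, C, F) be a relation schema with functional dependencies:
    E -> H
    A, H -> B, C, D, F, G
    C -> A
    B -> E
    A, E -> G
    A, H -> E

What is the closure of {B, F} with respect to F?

{B, E, F, H}

Start with {B, F}.
B -> E applies; add {E} → now {B, E, F}.
E -> H applies; add {H} → now {B, E, F, H}.
No further FD applies.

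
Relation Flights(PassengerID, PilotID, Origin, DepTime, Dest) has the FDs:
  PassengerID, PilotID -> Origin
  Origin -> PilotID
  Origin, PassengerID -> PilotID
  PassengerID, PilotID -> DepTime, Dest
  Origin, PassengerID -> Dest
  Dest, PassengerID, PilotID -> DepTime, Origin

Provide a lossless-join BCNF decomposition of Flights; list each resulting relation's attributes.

Candidate keys of the original relation: {Origin, PassengerID}, {PassengerID, PilotID}.
In {DepTime, Dest, Origin, PassengerID, PilotID}, {Origin} is not a superkey ({Origin}⁺ restricted to this set is {Origin, PilotID}), so split on Origin -> PilotID into {Origin, PilotID} and {DepTime, Dest, Origin, PassengerID}.
{Origin, PilotID} is in BCNF.
{DepTime, Dest, Origin, PassengerID} is in BCNF.

{DepTime, Dest, Origin, PassengerID}; {Origin, PilotID}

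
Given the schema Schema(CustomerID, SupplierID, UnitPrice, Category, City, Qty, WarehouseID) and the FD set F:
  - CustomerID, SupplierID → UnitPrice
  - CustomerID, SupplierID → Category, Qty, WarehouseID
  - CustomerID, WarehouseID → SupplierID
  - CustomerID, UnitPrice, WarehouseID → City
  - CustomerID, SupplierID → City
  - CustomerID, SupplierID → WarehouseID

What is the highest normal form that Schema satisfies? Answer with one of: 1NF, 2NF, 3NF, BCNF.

Candidate keys: {CustomerID, SupplierID}, {CustomerID, WarehouseID}. Prime attributes: {CustomerID, SupplierID, WarehouseID}.
Each dependency's left side is a superkey — BCNF holds.

BCNF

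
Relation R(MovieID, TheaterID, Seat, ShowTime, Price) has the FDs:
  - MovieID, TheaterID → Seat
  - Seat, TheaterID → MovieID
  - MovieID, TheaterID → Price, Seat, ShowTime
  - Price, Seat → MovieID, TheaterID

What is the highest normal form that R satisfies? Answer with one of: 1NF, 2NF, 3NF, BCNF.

BCNF

Candidate keys: {MovieID, TheaterID}, {Price, Seat}, {Seat, TheaterID}. Prime attributes: {MovieID, Price, Seat, TheaterID}.
Each dependency's left side is a superkey — BCNF holds.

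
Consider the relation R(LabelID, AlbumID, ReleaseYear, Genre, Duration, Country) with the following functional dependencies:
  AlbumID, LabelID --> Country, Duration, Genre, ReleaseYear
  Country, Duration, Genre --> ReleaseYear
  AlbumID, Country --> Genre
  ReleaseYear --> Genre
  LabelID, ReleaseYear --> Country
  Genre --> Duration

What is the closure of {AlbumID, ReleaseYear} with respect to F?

Start with {AlbumID, ReleaseYear}.
ReleaseYear --> Genre applies; add {Genre} → now {AlbumID, Genre, ReleaseYear}.
Genre --> Duration applies; add {Duration} → now {AlbumID, Duration, Genre, ReleaseYear}.
No further FD applies.

{AlbumID, Duration, Genre, ReleaseYear}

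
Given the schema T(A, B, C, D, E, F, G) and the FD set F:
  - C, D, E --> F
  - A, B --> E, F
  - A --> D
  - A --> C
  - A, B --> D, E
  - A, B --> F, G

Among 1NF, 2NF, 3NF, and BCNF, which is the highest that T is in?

1NF

Candidate key: {A, B}. Prime attributes: {A, B}.
C, D, E --> F: {C, D, E}⁺ = {C, D, E, F}, which is not all of the attributes, so the left side is not a superkey — BCNF is violated.
C, D, E --> F determines the non-prime attribute {F} from a non-superkey — 3NF is violated.
{A} is a proper subset of the key {A, B}, and {A}⁺ contains the non-prime attributes {C, D} — a partial dependency, so 2NF is violated.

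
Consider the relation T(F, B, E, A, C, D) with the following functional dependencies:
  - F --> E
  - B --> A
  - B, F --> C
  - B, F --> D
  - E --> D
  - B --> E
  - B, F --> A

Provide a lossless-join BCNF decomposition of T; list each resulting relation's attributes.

{A, B}; {B, C, F}; {D, E}; {E, F}

Candidate key of the original relation: {B, F}.
{A, B, C, D, E, F}: {F} determines {D, E, F} here but is not a superkey — split on F --> D, E, giving {D, E, F} and {A, B, C, F}.
{D, E, F}: {E} determines {D, E} here but is not a superkey — split on E --> D, giving {D, E} and {E, F}.
{D, E} has no BCNF violation.
{E, F} has no BCNF violation.
{A, B, C, F}: {B} determines {A, B} here but is not a superkey — split on B --> A, giving {A, B} and {B, C, F}.
{A, B} has no BCNF violation.
{B, C, F} has no BCNF violation.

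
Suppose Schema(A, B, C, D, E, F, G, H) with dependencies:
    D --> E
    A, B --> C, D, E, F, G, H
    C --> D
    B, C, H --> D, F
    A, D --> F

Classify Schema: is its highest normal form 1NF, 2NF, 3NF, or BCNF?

Candidate key: {A, B}. Prime attributes: {A, B}.
D --> E breaks BCNF: {D}⁺ = {D, E}, so {D} is not a superkey.
D --> E determines the non-prime attribute {E} from a non-superkey — 3NF is violated.
Checking every proper subset of each key, none determines a non-prime attribute — 2NF is satisfied.

2NF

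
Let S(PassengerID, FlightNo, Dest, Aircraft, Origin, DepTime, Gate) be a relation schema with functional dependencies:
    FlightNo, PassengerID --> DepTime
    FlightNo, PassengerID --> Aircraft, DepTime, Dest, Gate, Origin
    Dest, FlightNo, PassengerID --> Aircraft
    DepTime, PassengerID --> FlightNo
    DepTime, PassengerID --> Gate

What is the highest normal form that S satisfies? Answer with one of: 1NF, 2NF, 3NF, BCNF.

BCNF

Candidate keys: {DepTime, PassengerID}, {FlightNo, PassengerID}. Prime attributes: {DepTime, FlightNo, PassengerID}.
The left-hand side of every FD is a superkey, so BCNF is satisfied.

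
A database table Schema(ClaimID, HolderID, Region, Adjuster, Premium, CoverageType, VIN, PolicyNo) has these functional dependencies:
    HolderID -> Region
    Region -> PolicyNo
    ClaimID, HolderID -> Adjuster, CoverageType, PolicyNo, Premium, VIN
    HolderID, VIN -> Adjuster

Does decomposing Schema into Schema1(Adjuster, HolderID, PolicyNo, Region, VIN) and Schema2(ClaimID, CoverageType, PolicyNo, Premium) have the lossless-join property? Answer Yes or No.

The shared attributes are {PolicyNo} and {PolicyNo}⁺ = {PolicyNo}.
Neither Schema1 nor Schema2 is contained in that closure, so the decomposition is lossy.

No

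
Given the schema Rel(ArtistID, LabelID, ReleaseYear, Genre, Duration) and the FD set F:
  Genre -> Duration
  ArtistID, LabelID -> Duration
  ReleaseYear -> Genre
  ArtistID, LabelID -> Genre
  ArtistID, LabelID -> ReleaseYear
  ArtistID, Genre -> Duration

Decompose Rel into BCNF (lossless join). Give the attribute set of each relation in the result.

{ArtistID, LabelID, ReleaseYear}; {Duration, Genre}; {Genre, ReleaseYear}

Candidate key of the original relation: {ArtistID, LabelID}.
Within {ArtistID, Duration, Genre, LabelID, ReleaseYear}: {Genre}⁺ ∩ {ArtistID, Duration, Genre, LabelID, ReleaseYear} = {Duration, Genre}, not the whole set, so Genre -> Duration violates BCNF; decompose into {Duration, Genre} and {ArtistID, Genre, LabelID, ReleaseYear}.
{Duration, Genre} is in BCNF.
Within {ArtistID, Genre, LabelID, ReleaseYear}: {ReleaseYear}⁺ ∩ {ArtistID, Genre, LabelID, ReleaseYear} = {Genre, ReleaseYear}, not the whole set, so ReleaseYear -> Genre violates BCNF; decompose into {Genre, ReleaseYear} and {ArtistID, LabelID, ReleaseYear}.
{Genre, ReleaseYear} is in BCNF.
{ArtistID, LabelID, ReleaseYear} is in BCNF.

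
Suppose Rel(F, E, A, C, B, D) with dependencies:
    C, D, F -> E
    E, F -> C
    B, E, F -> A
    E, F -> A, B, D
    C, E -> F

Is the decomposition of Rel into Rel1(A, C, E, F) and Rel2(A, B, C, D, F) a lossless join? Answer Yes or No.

The shared attributes are {A, C, F} and {A, C, F}⁺ = {A, C, F}.
The closure covers neither Rel1 nor Rel2 entirely; the join is not lossless.

No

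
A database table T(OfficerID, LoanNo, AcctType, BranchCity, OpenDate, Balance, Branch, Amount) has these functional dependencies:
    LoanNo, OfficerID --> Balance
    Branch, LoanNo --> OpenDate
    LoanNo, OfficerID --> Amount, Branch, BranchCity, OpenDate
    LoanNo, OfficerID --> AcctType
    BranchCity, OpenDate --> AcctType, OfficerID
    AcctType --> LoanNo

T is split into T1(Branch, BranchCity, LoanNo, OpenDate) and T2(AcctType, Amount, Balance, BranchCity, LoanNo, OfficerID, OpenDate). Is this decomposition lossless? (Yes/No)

The shared attributes are {BranchCity, LoanNo, OpenDate} and {BranchCity, LoanNo, OpenDate}⁺ = {AcctType, Amount, Balance, Branch, BranchCity, LoanNo, OfficerID, OpenDate}.
This includes all of T1, so the common attributes are a superkey of T1 — the join is lossless.

Yes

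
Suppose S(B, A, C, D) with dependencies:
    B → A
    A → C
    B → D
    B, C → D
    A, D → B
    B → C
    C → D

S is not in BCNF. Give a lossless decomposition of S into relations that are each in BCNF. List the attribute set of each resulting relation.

{A, B, C}; {C, D}

Candidate keys of the original relation: {A}, {B}.
Within {A, B, C, D}: {C}⁺ ∩ {A, B, C, D} = {C, D}, not the whole set, so C → D violates BCNF; decompose into {C, D} and {A, B, C}.
{C, D}: every determinant is a superkey — BCNF.
{A, B, C}: every determinant is a superkey — BCNF.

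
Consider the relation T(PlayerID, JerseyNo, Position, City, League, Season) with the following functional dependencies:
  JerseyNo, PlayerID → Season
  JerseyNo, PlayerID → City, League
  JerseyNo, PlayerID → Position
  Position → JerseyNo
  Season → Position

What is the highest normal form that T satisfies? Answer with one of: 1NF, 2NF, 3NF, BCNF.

Candidate keys: {JerseyNo, PlayerID}, {PlayerID, Position}, {PlayerID, Season}. Prime attributes: {JerseyNo, PlayerID, Position, Season}.
For Position → JerseyNo we have {Position}⁺ = {JerseyNo, Position}; {Position} is not a superkey, so BCNF fails.
Since {JerseyNo} ⊆ prime attributes and every other non-superkey FD also has a prime right side, the schema is in 3NF.

3NF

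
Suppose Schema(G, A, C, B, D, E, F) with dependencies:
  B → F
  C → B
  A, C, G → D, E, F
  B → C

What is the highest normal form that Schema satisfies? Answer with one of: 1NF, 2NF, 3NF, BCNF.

1NF

Candidate keys: {A, B, G}, {A, C, G}. Prime attributes: {A, B, C, G}.
B → F breaks BCNF: {B}⁺ = {B, C, F}, so {B} is not a superkey.
B → F determines the non-prime attribute {F} from a non-superkey — 3NF is violated.
Since {B} ⊂ {A, B, G} and {B}⁺ ⊇ {F} with {F} non-prime, there is a partial dependency; 2NF fails.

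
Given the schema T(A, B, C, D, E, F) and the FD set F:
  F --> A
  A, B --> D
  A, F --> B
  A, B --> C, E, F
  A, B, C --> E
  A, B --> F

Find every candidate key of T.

{F}⁺ = {A, B, C, D, E, F}, which is every attribute, so {F} is a candidate key.
{A, B}⁺ = {A, B, C, D, E, F}, which is every attribute, so {A, B} is a candidate key.
No proper subset of any of these is a key, and no other minimal superkey exists.

{A, B}, {F}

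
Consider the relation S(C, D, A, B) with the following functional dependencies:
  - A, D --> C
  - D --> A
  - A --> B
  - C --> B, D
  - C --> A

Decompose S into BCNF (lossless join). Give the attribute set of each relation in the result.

{A, B}; {A, C, D}

Candidate keys of the original relation: {C}, {D}.
In {A, B, C, D}, {A} is not a superkey ({A}⁺ restricted to this set is {A, B}), so split on A --> B into {A, B} and {A, C, D}.
{A, B} has no BCNF violation.
{A, C, D} has no BCNF violation.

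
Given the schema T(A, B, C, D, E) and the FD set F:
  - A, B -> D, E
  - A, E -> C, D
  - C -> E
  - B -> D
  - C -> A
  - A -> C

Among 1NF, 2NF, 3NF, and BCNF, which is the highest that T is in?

1NF

Candidate keys: {A, B}, {B, C}. Prime attributes: {A, B, C}.
For A, E -> C, D we have {A, E}⁺ = {A, C, D, E}; {A, E} is not a superkey, so BCNF fails.
Because {D} is non-prime and the left side of A, E -> C, D is not a superkey, the relation is not in 3NF.
The proper key subset {A} of {A, B} determines non-prime {D, E}, so the relation is not even in 2NF.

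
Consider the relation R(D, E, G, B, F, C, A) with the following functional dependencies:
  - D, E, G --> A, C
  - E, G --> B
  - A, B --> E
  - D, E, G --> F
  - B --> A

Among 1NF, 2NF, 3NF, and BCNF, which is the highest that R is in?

1NF

Candidate keys: {B, D, G}, {D, E, G}. Prime attributes: {B, D, E, G}.
E, G --> B breaks BCNF: {E, G}⁺ = {A, B, E, G}, so {E, G} is not a superkey.
Because {A} is non-prime and the left side of B --> A is not a superkey, the relation is not in 3NF.
{B} is a proper subset of the key {B, D, G}, and {B}⁺ contains the non-prime attribute {A} — a partial dependency, so 2NF is violated.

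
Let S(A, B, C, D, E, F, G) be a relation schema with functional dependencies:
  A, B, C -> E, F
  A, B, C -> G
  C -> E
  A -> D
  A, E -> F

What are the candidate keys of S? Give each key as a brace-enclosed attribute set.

No FD produces {A, B, C}, so they must be in every candidate key.
{A, B, C}⁺ = {A, B, C, D, E, F, G} — all of the relation — so {A, B, C} is a candidate key.
No other minimal set has full closure, so this is the only candidate key.

{A, B, C}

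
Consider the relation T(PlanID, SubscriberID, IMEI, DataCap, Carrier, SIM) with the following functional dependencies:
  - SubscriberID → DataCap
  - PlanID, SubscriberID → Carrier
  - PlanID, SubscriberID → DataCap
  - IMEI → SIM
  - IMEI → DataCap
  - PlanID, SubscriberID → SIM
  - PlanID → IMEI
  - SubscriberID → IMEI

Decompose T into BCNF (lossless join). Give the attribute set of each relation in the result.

Candidate key of the original relation: {PlanID, SubscriberID}.
Within {Carrier, DataCap, IMEI, PlanID, SIM, SubscriberID}: {SubscriberID}⁺ ∩ {Carrier, DataCap, IMEI, PlanID, SIM, SubscriberID} = {DataCap, IMEI, SIM, SubscriberID}, not the whole set, so SubscriberID → DataCap, IMEI, SIM violates BCNF; decompose into {DataCap, IMEI, SIM, SubscriberID} and {Carrier, PlanID, SubscriberID}.
Within {DataCap, IMEI, SIM, SubscriberID}: {IMEI}⁺ ∩ {DataCap, IMEI, SIM, SubscriberID} = {DataCap, IMEI, SIM}, not the whole set, so IMEI → DataCap, SIM violates BCNF; decompose into {DataCap, IMEI, SIM} and {IMEI, SubscriberID}.
{DataCap, IMEI, SIM}: every determinant is a superkey — BCNF.
{IMEI, SubscriberID}: every determinant is a superkey — BCNF.
{Carrier, PlanID, SubscriberID}: every determinant is a superkey — BCNF.

{Carrier, PlanID, SubscriberID}; {DataCap, IMEI, SIM}; {IMEI, SubscriberID}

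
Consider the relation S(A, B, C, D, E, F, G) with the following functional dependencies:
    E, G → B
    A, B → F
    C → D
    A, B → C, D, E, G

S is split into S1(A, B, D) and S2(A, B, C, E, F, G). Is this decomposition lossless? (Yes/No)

Yes

S1 ∩ S2 = {A, B}; its closure under F is {A, B, C, D, E, F, G}.
Since S1 ⊆ {A, B, C, D, E, F, G}, the intersection is a superkey of S1; the decomposition is lossless.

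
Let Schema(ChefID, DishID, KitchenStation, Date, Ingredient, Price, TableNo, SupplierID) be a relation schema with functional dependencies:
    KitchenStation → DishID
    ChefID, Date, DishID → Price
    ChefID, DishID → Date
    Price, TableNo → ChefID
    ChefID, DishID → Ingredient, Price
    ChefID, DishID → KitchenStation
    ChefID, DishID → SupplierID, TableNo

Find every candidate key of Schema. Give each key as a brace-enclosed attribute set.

{ChefID, DishID}⁺ = {ChefID, Date, DishID, Ingredient, KitchenStation, Price, SupplierID, TableNo} — all of the relation — so {ChefID, DishID} is a candidate key.
{ChefID, KitchenStation}⁺ = {ChefID, Date, DishID, Ingredient, KitchenStation, Price, SupplierID, TableNo} — all of the relation — so {ChefID, KitchenStation} is a candidate key.
{DishID, Price, TableNo}⁺ = {ChefID, Date, DishID, Ingredient, KitchenStation, Price, SupplierID, TableNo} — all of the relation — so {DishID, Price, TableNo} is a candidate key.
{KitchenStation, Price, TableNo}⁺ = {ChefID, Date, DishID, Ingredient, KitchenStation, Price, SupplierID, TableNo} — all of the relation — so {KitchenStation, Price, TableNo} is a candidate key.
No proper subset of any of these is a key, and no other minimal superkey exists.

{ChefID, DishID}, {ChefID, KitchenStation}, {DishID, Price, TableNo}, {KitchenStation, Price, TableNo}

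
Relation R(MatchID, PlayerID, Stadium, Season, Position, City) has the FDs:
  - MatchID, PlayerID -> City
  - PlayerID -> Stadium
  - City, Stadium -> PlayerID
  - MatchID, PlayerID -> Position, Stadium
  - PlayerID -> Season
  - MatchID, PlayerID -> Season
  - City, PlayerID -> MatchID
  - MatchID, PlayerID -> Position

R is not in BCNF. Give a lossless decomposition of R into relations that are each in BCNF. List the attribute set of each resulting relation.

Candidate keys of the original relation: {City, PlayerID}, {City, Stadium}, {MatchID, PlayerID}.
Within {City, MatchID, PlayerID, Position, Season, Stadium}: {PlayerID}⁺ ∩ {City, MatchID, PlayerID, Position, Season, Stadium} = {PlayerID, Season, Stadium}, not the whole set, so PlayerID -> Season, Stadium violates BCNF; decompose into {PlayerID, Season, Stadium} and {City, MatchID, PlayerID, Position}.
{PlayerID, Season, Stadium} is in BCNF.
{City, MatchID, PlayerID, Position} is in BCNF.

{City, MatchID, PlayerID, Position}; {PlayerID, Season, Stadium}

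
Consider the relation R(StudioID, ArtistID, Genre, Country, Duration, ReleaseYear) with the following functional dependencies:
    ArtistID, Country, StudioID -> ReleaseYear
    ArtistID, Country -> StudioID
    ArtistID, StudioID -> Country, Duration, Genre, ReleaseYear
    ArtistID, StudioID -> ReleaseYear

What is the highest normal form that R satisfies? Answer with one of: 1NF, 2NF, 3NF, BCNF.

BCNF

Candidate keys: {ArtistID, Country}, {ArtistID, StudioID}. Prime attributes: {ArtistID, Country, StudioID}.
Each dependency's left side is a superkey — BCNF holds.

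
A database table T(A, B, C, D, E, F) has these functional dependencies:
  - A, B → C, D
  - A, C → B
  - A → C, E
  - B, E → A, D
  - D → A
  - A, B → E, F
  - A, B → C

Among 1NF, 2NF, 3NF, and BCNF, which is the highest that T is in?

Candidate keys: {A}, {B, E}, {D}. Prime attributes: {A, B, D, E}.
Every FD has a superkey on the left, so the relation is in BCNF.

BCNF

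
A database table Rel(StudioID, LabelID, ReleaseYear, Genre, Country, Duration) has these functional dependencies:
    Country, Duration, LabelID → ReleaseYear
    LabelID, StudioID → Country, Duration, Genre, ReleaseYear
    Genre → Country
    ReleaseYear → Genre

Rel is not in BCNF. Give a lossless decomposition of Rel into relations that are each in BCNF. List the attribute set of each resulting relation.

Candidate key of the original relation: {LabelID, StudioID}.
In {Country, Duration, Genre, LabelID, ReleaseYear, StudioID}, {Country, Duration, LabelID} is not a superkey ({Country, Duration, LabelID}⁺ restricted to this set is {Country, Duration, Genre, LabelID, ReleaseYear}), so split on Country, Duration, LabelID → Genre, ReleaseYear into {Country, Duration, Genre, LabelID, ReleaseYear} and {Country, Duration, LabelID, StudioID}.
In {Country, Duration, Genre, LabelID, ReleaseYear}, {Genre} is not a superkey ({Genre}⁺ restricted to this set is {Country, Genre}), so split on Genre → Country into {Country, Genre} and {Duration, Genre, LabelID, ReleaseYear}.
{Country, Genre} has no BCNF violation.
In {Duration, Genre, LabelID, ReleaseYear}, {ReleaseYear} is not a superkey ({ReleaseYear}⁺ restricted to this set is {Genre, ReleaseYear}), so split on ReleaseYear → Genre into {Genre, ReleaseYear} and {Duration, LabelID, ReleaseYear}.
{Genre, ReleaseYear} has no BCNF violation.
{Duration, LabelID, ReleaseYear} has no BCNF violation.
{Country, Duration, LabelID, StudioID} has no BCNF violation.

{Country, Duration, LabelID, StudioID}; {Country, Genre}; {Duration, LabelID, ReleaseYear}; {Genre, ReleaseYear}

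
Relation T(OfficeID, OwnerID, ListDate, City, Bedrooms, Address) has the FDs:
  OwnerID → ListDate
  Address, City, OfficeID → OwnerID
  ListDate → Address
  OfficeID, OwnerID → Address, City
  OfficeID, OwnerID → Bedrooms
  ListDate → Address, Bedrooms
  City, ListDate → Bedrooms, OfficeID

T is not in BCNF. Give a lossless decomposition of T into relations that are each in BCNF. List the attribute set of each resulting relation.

{Address, Bedrooms, ListDate}; {City, OfficeID, OwnerID}; {ListDate, OwnerID}

Candidate keys of the original relation: {Address, City, OfficeID}, {City, ListDate}, {City, OwnerID}, {OfficeID, OwnerID}.
In {Address, Bedrooms, City, ListDate, OfficeID, OwnerID}, {OwnerID} is not a superkey ({OwnerID}⁺ restricted to this set is {Address, Bedrooms, ListDate, OwnerID}), so split on OwnerID → Address, Bedrooms, ListDate into {Address, Bedrooms, ListDate, OwnerID} and {City, OfficeID, OwnerID}.
In {Address, Bedrooms, ListDate, OwnerID}, {ListDate} is not a superkey ({ListDate}⁺ restricted to this set is {Address, Bedrooms, ListDate}), so split on ListDate → Address, Bedrooms into {Address, Bedrooms, ListDate} and {ListDate, OwnerID}.
{Address, Bedrooms, ListDate}: every determinant is a superkey — BCNF.
{ListDate, OwnerID}: every determinant is a superkey — BCNF.
{City, OfficeID, OwnerID}: every determinant is a superkey — BCNF.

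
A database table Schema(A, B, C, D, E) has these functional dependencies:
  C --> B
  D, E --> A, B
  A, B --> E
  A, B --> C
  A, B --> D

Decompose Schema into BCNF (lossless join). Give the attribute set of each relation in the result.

Candidate keys of the original relation: {A, B}, {A, C}, {D, E}.
In {A, B, C, D, E}, {C} is not a superkey ({C}⁺ restricted to this set is {B, C}), so split on C --> B into {B, C} and {A, C, D, E}.
{B, C} has no BCNF violation.
{A, C, D, E} has no BCNF violation.

{A, C, D, E}; {B, C}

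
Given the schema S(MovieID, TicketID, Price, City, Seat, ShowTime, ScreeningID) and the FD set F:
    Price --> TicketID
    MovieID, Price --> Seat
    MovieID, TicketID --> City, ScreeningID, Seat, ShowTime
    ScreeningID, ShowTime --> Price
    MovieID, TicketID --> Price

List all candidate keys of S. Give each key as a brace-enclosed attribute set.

No FD produces {MovieID}, so it must be in every candidate key.
{MovieID, Price} is a candidate key since {MovieID, Price}⁺ = {City, MovieID, Price, ScreeningID, Seat, ShowTime, TicketID} covers every attribute.
{MovieID, TicketID} is a candidate key since {MovieID, TicketID}⁺ = {City, MovieID, Price, ScreeningID, Seat, ShowTime, TicketID} covers every attribute.
{MovieID, ScreeningID, ShowTime} is a candidate key since {MovieID, ScreeningID, ShowTime}⁺ = {City, MovieID, Price, ScreeningID, Seat, ShowTime, TicketID} covers every attribute.
Any other superkey properly contains one of these, so there are no further candidate keys.

{MovieID, Price}, {MovieID, ScreeningID, ShowTime}, {MovieID, TicketID}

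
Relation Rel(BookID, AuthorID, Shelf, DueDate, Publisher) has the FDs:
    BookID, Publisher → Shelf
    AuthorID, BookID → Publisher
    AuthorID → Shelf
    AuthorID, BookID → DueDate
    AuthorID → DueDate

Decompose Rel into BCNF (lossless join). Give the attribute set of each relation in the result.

Candidate key of the original relation: {AuthorID, BookID}.
{AuthorID, BookID, DueDate, Publisher, Shelf}: {BookID, Publisher} determines {BookID, Publisher, Shelf} here but is not a superkey — split on BookID, Publisher → Shelf, giving {BookID, Publisher, Shelf} and {AuthorID, BookID, DueDate, Publisher}.
{BookID, Publisher, Shelf}: every determinant is a superkey — BCNF.
{AuthorID, BookID, DueDate, Publisher}: {AuthorID} determines {AuthorID, DueDate} here but is not a superkey — split on AuthorID → DueDate, giving {AuthorID, DueDate} and {AuthorID, BookID, Publisher}.
{AuthorID, DueDate}: every determinant is a superkey — BCNF.
{AuthorID, BookID, Publisher}: every determinant is a superkey — BCNF.

{AuthorID, BookID, Publisher}; {AuthorID, DueDate}; {BookID, Publisher, Shelf}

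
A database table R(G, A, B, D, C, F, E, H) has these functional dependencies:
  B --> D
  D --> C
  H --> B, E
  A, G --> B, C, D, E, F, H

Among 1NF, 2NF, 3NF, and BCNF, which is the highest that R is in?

2NF

Candidate key: {A, G}. Prime attributes: {A, G}.
B --> D: {B}⁺ = {B, C, D}, which is not all of the attributes, so the left side is not a superkey — BCNF is violated.
B --> D has non-prime {D} on the right and a non-superkey on the left, so 3NF fails.
No non-prime attribute depends on a proper subset of any candidate key, so 2NF holds.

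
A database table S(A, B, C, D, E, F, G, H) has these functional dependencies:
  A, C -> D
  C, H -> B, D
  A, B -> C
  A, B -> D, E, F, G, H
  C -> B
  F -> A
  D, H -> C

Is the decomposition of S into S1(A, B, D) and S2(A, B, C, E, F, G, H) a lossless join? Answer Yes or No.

Yes

S1 ∩ S2 = {A, B}; its closure under F is {A, B, C, D, E, F, G, H}.
This includes all of S1, so the common attributes are a superkey of S1 — the join is lossless.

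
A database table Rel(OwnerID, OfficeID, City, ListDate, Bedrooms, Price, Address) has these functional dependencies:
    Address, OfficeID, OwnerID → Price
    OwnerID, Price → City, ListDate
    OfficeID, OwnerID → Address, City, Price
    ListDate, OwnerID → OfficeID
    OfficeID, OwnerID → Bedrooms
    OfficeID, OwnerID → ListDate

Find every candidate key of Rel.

{ListDate, OwnerID}, {OfficeID, OwnerID}, {OwnerID, Price}

Attributes never on any right-hand side: {OwnerID} — every candidate key must contain it.
{ListDate, OwnerID}⁺ = {Address, Bedrooms, City, ListDate, OfficeID, OwnerID, Price}, which is every attribute, so {ListDate, OwnerID} is a candidate key.
{OfficeID, OwnerID}⁺ = {Address, Bedrooms, City, ListDate, OfficeID, OwnerID, Price}, which is every attribute, so {OfficeID, OwnerID} is a candidate key.
{OwnerID, Price}⁺ = {Address, Bedrooms, City, ListDate, OfficeID, OwnerID, Price}, which is every attribute, so {OwnerID, Price} is a candidate key.
These are minimal and exhaustive — every other superkey contains one of them.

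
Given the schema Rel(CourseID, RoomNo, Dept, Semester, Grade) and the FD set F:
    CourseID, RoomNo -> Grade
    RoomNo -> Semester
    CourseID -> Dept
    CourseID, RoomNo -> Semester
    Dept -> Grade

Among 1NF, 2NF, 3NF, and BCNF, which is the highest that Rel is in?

1NF

Candidate key: {CourseID, RoomNo}. Prime attributes: {CourseID, RoomNo}.
RoomNo -> Semester breaks BCNF: {RoomNo}⁺ = {RoomNo, Semester}, so {RoomNo} is not a superkey.
RoomNo -> Semester determines the non-prime attribute {Semester} from a non-superkey — 3NF is violated.
Since {CourseID} ⊂ {CourseID, RoomNo} and {CourseID}⁺ ⊇ {Dept, Grade} with {Dept, Grade} non-prime, there is a partial dependency; 2NF fails.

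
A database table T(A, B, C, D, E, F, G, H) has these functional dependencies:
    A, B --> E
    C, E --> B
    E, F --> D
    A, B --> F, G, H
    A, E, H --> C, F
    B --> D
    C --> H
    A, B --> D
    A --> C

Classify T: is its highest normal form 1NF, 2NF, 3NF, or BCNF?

Candidate keys: {A, B}, {A, E}. Prime attributes: {A, B, E}.
For C, E --> B we have {C, E}⁺ = {B, C, D, E, H}; {C, E} is not a superkey, so BCNF fails.
E, F --> D determines the non-prime attribute {D} from a non-superkey — 3NF is violated.
{A} is a proper subset of the key {A, B}, and {A}⁺ contains the non-prime attributes {C, H} — a partial dependency, so 2NF is violated.

1NF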